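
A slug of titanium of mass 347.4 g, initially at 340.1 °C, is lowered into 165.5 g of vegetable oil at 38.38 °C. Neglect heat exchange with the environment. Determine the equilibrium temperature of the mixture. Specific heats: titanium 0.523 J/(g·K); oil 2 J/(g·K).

|Q_titanium| = |Q_oil|:
347.4*0.523*(340.1 − T) = 165.5*2*(T − 38.38)
181.69(340.1 − T) = 331(T − 38.38)
512.69 T = 74497  ⇒  T ≈ 145.31 °C

T_f ≈ 145.3 °C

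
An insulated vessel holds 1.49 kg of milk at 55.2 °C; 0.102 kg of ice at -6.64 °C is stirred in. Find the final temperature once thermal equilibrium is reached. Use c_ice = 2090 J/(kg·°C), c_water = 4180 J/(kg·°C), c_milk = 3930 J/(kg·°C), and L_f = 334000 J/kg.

T_f ≈ 45.8 °C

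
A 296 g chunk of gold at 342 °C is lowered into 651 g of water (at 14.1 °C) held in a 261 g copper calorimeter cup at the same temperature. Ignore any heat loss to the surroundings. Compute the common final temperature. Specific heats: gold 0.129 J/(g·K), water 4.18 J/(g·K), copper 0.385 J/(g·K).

T_f ≈ 18.5 °C

Setting the total heat transfer to zero:
296·0.129·(T − 342) + 651·4.18·(T − 14.1) + 261·0.385·(T − 14.1) = 0
(38.18 + 2721.2 + 100.48) T = 38.18·342 + 2721.2·14.1 + 100.48·14.1
T = 52844 / 2859.8 = 18.5 °C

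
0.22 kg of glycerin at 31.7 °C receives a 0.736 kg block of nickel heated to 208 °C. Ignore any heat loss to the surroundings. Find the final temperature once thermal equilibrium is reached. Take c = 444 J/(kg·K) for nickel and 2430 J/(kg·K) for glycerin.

T_f = Σ m_i c_i T_i / Σ m_i c_i:
T_f = (326.78×208 + 534.6×31.7) / (326.78 + 534.6)
    = 84918 / 861.38 ≈ 98.58 °C

T_f ≈ 98.6 °C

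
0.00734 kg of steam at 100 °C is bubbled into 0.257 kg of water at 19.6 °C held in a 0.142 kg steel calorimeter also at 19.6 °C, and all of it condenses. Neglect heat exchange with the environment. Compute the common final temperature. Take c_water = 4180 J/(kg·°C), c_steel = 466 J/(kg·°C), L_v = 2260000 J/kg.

T_f ≈ 35.9 °C

Net heat exchanged in the isolated system is zero:
latent heat released on condensation: 0.00734·2260000 = 16588; condensed water 100 °C→T: 30.68(T − 100); original water: 1074.3(T − 19.6); cup: 66.17(T − 19.6)
1171.1 T = 16588 + 3068.1 + 22352 = 42009
T ≈ 35.87 °C, under the boiling point, so the assumption holds.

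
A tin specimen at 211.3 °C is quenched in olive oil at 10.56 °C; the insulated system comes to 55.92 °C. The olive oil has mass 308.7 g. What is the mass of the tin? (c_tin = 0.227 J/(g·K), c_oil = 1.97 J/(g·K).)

Setting the total heat transfer to zero:
m·0.227·(55.92 − 211.3) + 308.7·1.97·(55.92 − 10.56) = 0
-35.27 m = -27585
m = -27585/-35.27 ≈ 782.1 g

m ≈ 782 g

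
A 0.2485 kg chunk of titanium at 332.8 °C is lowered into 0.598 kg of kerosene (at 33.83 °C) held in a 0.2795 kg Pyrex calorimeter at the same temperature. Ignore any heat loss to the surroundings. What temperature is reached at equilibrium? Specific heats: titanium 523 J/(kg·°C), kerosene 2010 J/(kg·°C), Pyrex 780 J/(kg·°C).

T_f ≈ 58.9 °C

Heat gained plus heat lost sum to zero:
0.2485*523*(T − 332.8) + 0.598*2010*(T − 33.83) + 0.2795*780*(T − 33.83) = 0
129.97(T − 332.8) + 1202(T − 33.83) + 218.01(T − 33.83) = 0
1550 T = 91291
T ≈ 58.90 °C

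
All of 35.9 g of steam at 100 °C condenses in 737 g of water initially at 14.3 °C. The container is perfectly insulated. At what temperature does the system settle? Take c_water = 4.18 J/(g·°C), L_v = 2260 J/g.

T_f ≈ 43.4 °C

Taking heat into each body as positive, Σ m c ΔT = 0:
steam→water at 100 °C releases m L_v = 35.9·2260 = 81134; condensed water 100 °C→T: 150.06(T − 100); water warms: 737·4.18·(T − 14.3) = 3080.7(T − 14.3)
3230.7 T = 81134 + 15006 + 44053 = 140194
T ≈ 43.39 °C, under the boiling point, so the assumption holds.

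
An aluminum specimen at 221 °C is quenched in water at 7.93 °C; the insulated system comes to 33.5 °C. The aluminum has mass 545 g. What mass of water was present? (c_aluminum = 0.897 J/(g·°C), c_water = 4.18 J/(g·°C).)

Heat lost by the aluminum = heat gained by the water:
545×0.897×(221 − 33.5) = m×4.18×(33.5 − 7.93)
106.88 m = 91662  ⇒  m ≈ 857.6 g

m ≈ 858 g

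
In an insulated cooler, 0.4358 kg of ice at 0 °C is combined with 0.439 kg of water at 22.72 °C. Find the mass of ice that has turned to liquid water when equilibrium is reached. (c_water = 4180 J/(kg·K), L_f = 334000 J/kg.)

Heat available from the water dropping to 0 °C: 0.439×4180×22.72 = 41692 J.
Fully melting the ice requires m_ice L_f = 0.4358×334000 = 145557 J.
Since 41692 < 145557 J, not all the ice melts; equilibrium is at 0 °C.
m_melted×334000 = 41692  ⇒  m_melted ≈ 0.1248 kg.

m_melted ≈ 0.125 kg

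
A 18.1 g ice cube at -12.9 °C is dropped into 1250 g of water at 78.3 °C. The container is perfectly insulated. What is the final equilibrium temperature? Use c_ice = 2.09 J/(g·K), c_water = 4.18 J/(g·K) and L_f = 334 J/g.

T_f ≈ 75.9 °C

Let T be the final temperature. ΣQ_i = 0:
warm ice to 0 °C: 18.1×2.09×(0 − (-12.9)) = 487.99
  melt ice: 18.1×334 = 6045.4
  warm the meltwater: 75.66 T
  water cools: 1250×4.18×(T − 78.3) = 5225(T − 78.3)
5300.7 T = 409118 − 6533.4 = 402584
T ≈ 75.95 °C. Since T > 0 °C, the all-ice-melts assumption holds.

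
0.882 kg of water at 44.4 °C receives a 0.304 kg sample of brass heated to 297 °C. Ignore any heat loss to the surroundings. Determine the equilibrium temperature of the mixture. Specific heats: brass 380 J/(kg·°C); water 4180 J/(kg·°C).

T_f = Σ m_i c_i T_i / Σ m_i c_i:
T_f = (115.52*297 + 3686.8*44.4) / (115.52 + 3686.8)
    = 198002 / 3802.3 ≈ 52.07 °C

T_f ≈ 52.1 °C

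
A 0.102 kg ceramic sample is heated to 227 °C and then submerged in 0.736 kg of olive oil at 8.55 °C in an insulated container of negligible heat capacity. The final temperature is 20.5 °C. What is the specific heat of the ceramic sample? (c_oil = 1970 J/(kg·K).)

Setting the total heat transfer to zero:
0.102·c·(20.5 − 227) + 0.736·1970·(20.5 − 8.55) = 0
-21.06 c = -17327
c = -17327/-21.06 ≈ 822.6 J/(kg·K)

c ≈ 823 J/(kg·K)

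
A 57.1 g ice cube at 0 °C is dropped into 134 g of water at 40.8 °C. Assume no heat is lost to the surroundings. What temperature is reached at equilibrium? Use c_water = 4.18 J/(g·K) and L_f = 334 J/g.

T_f ≈ 4.7 °C

Let T be the final temperature. ΣQ_i = 0:
fusion: m_ice L_f = 57.1·334 = 19071
  warm the meltwater: 238.68 T
  water: 560.12(T − 40.8)
798.8 T = 22853 − 19071 = 3781.5
T ≈ 4.73 °C. Since T > 0 °C, the all-ice-melts assumption holds.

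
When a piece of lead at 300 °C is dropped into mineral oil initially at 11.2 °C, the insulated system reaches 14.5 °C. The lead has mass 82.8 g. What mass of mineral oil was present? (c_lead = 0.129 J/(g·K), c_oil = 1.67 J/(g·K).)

Net heat exchanged in the isolated system is zero:
82.8×0.129×(14.5 − 300) + m×1.67×(14.5 − 11.2) = 0
5.511 m = 3049.5
m = 3049.5/5.511 ≈ 553.3 g

m ≈ 553 g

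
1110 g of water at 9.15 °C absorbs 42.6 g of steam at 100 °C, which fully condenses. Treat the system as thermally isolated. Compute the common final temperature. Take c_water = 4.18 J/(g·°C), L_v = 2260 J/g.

T_f ≈ 32.5 °C

Conservation of energy gives ΣQ = 0:
condense steam: −42.6×2260 = −96276
  condensate cools 100→T: 42.6×4.18×(T − 100) = 178.07(T − 100)
  water warms: 1110×4.18×(T − 9.15) = 4639.8(T − 9.15)
4817.9 T = 96276 + 17807 + 42454 = 156537
T ≈ 32.49 °C — below 100 °C, confirming all the steam condensed.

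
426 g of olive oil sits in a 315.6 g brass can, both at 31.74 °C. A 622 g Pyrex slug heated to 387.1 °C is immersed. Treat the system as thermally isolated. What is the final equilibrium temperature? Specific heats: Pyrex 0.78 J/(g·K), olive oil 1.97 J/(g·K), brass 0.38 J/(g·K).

T_f ≈ 151.1 °C

With ΣQ=0 the equilibrium temperature is the m·c-weighted mean:
T_f = (485.16·387.1 + 839.22·31.74 + 119.93·31.74) / (485.16 + 839.22 + 119.93)
    = 218249 / 1444.3 ≈ 151.11 °C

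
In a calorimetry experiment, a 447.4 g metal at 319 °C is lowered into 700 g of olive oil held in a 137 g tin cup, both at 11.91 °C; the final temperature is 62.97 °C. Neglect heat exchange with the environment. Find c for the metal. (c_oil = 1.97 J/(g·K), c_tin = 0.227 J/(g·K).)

Taking heat into each body as positive, Σ m c ΔT = 0:
447.4·c·(62.97 − 319) + 700·1.97·(62.97 − 11.91) + 137·0.227·(62.97 − 11.91) = 0
-114548 c = -72000
c = -72000/-114548 ≈ 0.6286 J/(g·K)

c ≈ 0.629 J/(g·K)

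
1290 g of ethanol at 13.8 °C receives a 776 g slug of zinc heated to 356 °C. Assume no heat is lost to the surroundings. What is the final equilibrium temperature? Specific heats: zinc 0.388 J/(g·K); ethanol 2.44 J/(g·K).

T_f ≈ 43.7 °C

Let T be the final temperature. ΣQ_i = 0:
776·0.388·(T − 356) + 1290·2.44·(T − 13.8) = 0
3448.7 T = 150624
T = 150624/3448.7 ≈ 43.68 °C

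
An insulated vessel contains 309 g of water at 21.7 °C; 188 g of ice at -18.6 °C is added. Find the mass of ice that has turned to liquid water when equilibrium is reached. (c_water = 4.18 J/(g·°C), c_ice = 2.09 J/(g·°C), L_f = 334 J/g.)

m_melted ≈ 62 g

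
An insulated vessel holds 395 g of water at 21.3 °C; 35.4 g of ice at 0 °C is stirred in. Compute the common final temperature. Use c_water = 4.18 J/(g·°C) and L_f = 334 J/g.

Taking heat into each body as positive, Σ m c ΔT = 0:
latent heat to melt: 35.4×334 = 11824
  warm the meltwater: 147.97 T
  water: 1651.1(T − 21.3)
1799.1 T = 35168 − 11824 = 23345
T ≈ 12.98 °C. Since T > 0 °C, the all-ice-melts assumption holds.

T_f ≈ 13.0 °C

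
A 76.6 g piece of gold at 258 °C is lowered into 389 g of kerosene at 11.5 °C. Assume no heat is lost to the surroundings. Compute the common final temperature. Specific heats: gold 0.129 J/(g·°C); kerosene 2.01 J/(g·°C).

T_f ≈ 14.6 °C

Setting the total heat transfer to zero:
76.6·0.129·(T − 258) + 389·2.01·(T − 11.5) = 0
9.881(T − 258) + 781.89(T − 11.5) = 0
791.77 T = 11541
T ≈ 14.58 °C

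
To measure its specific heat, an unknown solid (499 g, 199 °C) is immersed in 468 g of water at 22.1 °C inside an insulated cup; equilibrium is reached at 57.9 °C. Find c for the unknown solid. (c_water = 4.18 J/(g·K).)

c ≈ 0.995 J/(g·K)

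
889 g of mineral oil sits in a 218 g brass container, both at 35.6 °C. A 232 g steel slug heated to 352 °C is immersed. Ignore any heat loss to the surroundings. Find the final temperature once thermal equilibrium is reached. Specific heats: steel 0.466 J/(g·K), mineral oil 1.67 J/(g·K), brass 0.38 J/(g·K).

Conservation of energy gives ΣQ = 0:
232·0.466·(T − 352) + 889·1.67·(T − 35.6) + 218·0.38·(T − 35.6) = 0
1675.6 T = 93857
T = 93857 / 1675.6 = 56 °C

T_f ≈ 56.0 °C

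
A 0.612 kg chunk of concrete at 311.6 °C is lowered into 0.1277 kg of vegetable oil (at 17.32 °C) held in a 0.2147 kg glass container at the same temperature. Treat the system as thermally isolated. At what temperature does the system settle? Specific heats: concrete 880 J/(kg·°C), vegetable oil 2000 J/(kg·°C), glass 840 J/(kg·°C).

T_f ≈ 180.0 °C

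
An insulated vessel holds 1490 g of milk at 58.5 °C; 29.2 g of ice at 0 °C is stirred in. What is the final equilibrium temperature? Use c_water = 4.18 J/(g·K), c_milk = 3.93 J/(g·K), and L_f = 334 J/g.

Sum of m c ΔT and latent-heat terms is zero:
latent heat to melt: 29.2·334 = 9752.8
  warm the meltwater: 122.06 T
  milk cools: 1490·3.93·(T − 58.5) = 5855.7(T − 58.5)
5977.8 T = 342558 − 9752.8 = 332806
T ≈ 55.67 °C (positive, so assuming full melt was valid).

T_f ≈ 55.7 °C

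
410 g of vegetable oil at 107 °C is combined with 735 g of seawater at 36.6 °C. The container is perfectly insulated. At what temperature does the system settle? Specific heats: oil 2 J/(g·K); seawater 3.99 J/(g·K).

T_f ≈ 52.0 °C

T_f is the heat-capacity-weighted average of the initial temperatures:
T_f = (820×107 + 2932.7×36.6) / (820 + 2932.7)
    = 195075 / 3752.7 ≈ 51.98 °C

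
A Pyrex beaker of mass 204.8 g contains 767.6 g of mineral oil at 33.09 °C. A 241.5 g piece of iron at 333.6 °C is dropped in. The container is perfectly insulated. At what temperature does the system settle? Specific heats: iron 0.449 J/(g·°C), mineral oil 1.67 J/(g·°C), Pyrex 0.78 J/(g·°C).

T_f ≈ 54.1 °C

With ΣQ=0 the equilibrium temperature is the m·c-weighted mean:
T_f = (108.43*333.6 + 1281.9*33.09 + 159.74*33.09) / (108.43 + 1281.9 + 159.74)
    = 83877 / 1550.1 ≈ 54.11 °C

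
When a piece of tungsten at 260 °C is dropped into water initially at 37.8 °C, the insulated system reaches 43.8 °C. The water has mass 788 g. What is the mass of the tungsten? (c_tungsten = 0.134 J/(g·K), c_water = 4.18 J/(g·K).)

m ≈ 682 g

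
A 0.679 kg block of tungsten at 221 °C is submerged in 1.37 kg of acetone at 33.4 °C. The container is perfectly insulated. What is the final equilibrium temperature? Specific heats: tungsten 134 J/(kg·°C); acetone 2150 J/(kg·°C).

T_f ≈ 39.0 °C

Energy conservation, ΣQ = 0:
0.679*134*(T − 221) + 1.37*2150*(T − 33.4) = 0
90.99(T − 221) + 2945.5(T − 33.4) = 0
3036.5 T = 118488
T ≈ 39.02 °C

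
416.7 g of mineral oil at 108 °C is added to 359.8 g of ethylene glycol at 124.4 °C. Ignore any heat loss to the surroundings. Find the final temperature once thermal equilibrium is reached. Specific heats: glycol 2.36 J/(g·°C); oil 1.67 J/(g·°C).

|Q_glycol| = |Q_oil|:
359.8×2.36×(124.4 − T) = 416.7×1.67×(T − 108)
849.13(124.4 − T) = 695.89(T − 108)
1545 T = 180788  ⇒  T ≈ 117.01 °C

T_f ≈ 117.0 °C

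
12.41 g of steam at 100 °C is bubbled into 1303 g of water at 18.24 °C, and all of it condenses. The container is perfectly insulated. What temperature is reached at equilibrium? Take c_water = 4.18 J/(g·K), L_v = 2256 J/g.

T_f ≈ 24.1 °C

Sum of m c ΔT and latent-heat terms is zero:
condense steam: −12.41·2256 = −27997
  condensate cools 100→T: 12.41·4.18·(T − 100) = 51.87(T − 100)
  original water: 5446.5(T − 18.24)
5498.4 T = 27997 + 5187.4 + 99345 = 132529
T ≈ 24.10 °C, under the boiling point, so the assumption holds.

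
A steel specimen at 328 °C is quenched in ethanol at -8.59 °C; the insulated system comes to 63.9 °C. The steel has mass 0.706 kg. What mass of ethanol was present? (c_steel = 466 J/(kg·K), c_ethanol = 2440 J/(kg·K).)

|Q_steel| = |Q_ethanol|:
0.706×466×(328 − 63.9) = m×2440×(63.9 − (-8.59))
176876 m = 86888  ⇒  m ≈ 0.4912 kg

m ≈ 0.491 kg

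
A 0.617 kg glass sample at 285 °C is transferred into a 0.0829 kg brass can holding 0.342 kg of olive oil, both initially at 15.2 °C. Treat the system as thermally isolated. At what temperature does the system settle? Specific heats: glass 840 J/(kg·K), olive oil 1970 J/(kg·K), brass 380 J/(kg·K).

T_f ≈ 129.5 °C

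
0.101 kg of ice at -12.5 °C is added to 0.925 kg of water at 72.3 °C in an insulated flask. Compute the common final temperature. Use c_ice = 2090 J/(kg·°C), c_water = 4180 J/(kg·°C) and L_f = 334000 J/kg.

T_f ≈ 56.7 °C

Setting the total heat transfer to zero:
warm ice to 0 °C: 0.101·2090·(0 − (-12.5)) = 2638.6
  latent heat to melt: 0.101·334000 = 33734
  warm the meltwater: 422.18 T
  water cools: 0.925·4180·(T − 72.3) = 3866.5(T − 72.3)
4288.7 T = 279548 − 36373 = 243175
T ≈ 56.70 °C. Since T > 0 °C, the all-ice-melts assumption holds.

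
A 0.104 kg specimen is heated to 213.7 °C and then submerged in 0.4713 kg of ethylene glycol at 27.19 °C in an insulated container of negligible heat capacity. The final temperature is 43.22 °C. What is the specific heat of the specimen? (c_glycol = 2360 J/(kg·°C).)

Setting the total heat transfer to zero:
0.104·c·(43.22 − 213.7) + 0.4713·2360·(43.22 − 27.19) = 0
-17.73 c = -17830
c = -17830/-17.73 ≈ 1006 J/(kg·°C)

c ≈ 1010 J/(kg·°C)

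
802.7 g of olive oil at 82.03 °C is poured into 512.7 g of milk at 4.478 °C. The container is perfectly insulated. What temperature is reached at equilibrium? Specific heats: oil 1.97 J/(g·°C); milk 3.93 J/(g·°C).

T_f ≈ 38.6 °C

Set heat shed by the hot body equal to heat absorbed by the cold body:
802.7*1.97*(82.03 − T) = 512.7*3.93*(T − 4.478)
1581.3(82.03 − T) = 2014.9(T − 4.478)
3596.2 T = 138738  ⇒  T ≈ 38.58 °C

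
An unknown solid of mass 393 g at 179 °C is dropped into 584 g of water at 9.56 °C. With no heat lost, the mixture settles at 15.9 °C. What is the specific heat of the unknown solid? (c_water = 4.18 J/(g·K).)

c ≈ 0.241 J/(g·K)

m_s c (T_s − T_f) = m_water c_water (T_f − T_0):
393×c×(179 − 15.9) = 584×4.18×(15.9 − 9.56)
64098 c = 15477  ⇒  c ≈ 0.2415 J/(g·K)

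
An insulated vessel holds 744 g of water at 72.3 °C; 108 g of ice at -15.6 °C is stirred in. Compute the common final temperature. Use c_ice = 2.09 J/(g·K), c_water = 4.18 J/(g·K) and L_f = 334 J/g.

T_f ≈ 52.0 °C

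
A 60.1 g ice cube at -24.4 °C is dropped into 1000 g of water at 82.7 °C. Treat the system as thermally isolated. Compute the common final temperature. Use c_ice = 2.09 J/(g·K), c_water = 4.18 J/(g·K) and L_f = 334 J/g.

T_f ≈ 72.8 °C

Taking heat into each body as positive, Σ m c ΔT = 0:
warm ice to 0 °C: 60.1·2.09·(0 − (-24.4)) = 3064.9
  fusion: m_ice L_f = 60.1·334 = 20073
  meltwater 0→T: 60.1·4.18·T = 251.22 T
  water cools: 1000·4.18·(T − 82.7) = 4180(T − 82.7)
4431.2 T = 345686 − 23138 = 322548
T ≈ 72.79 °C. Since T > 0 °C, the all-ice-melts assumption holds.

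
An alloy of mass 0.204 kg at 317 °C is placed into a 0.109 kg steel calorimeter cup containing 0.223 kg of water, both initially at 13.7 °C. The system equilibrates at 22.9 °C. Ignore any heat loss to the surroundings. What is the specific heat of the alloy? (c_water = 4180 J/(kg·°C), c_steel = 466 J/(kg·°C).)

c ≈ 151 J/(kg·°C)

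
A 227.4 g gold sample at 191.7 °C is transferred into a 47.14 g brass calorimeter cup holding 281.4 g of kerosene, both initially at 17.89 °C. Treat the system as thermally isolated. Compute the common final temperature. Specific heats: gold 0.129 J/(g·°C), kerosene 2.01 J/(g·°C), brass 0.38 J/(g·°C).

T_f ≈ 26.2 °C

Conservation of energy gives ΣQ = 0:
227.4×0.129×(T − 191.7) + 281.4×2.01×(T − 17.89) + 47.14×0.38×(T − 17.89) = 0
29.33(T − 191.7) + 565.61(T − 17.89) + 17.91(T − 17.89) = 0
612.86 T = 16063
T ≈ 26.21 °C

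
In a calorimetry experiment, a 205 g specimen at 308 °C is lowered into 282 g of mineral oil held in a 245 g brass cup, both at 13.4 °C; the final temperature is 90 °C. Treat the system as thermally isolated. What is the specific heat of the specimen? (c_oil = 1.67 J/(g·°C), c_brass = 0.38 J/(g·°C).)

c ≈ 0.967 J/(g·°C)

Taking heat into each body as positive, Σ m c ΔT = 0:
205×c×(90 − 308) + 282×1.67×(90 − 13.4) + 245×0.38×(90 − 13.4) = 0
-44690 c = -43205
c = -43205/-44690 ≈ 0.9668 J/(g·°C)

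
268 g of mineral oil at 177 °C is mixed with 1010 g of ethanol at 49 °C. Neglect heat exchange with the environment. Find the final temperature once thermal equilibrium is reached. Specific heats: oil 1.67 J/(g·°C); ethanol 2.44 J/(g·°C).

T_f is the heat-capacity-weighted average of the initial temperatures:
T_f = (447.56·177 + 2464.4·49) / (447.56 + 2464.4)
    = 199974 / 2912 ≈ 68.67 °C

T_f ≈ 68.7 °C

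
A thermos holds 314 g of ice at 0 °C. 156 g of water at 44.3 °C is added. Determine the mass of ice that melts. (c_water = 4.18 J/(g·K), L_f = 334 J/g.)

Heat available from the water dropping to 0 °C: 156×4.18×44.3 = 28887 J.
Melting all 314 g of ice would need 314×334 = 104876 J.
That's not enough to melt it all — equilibrium is at 0 °C with ice remaining.
m_melted×334 = 28887  ⇒  m_melted ≈ 86.49 g.

m_melted ≈ 86.5 g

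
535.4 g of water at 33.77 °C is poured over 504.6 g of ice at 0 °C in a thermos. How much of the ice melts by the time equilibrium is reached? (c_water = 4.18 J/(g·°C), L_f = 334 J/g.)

m_melted ≈ 226 g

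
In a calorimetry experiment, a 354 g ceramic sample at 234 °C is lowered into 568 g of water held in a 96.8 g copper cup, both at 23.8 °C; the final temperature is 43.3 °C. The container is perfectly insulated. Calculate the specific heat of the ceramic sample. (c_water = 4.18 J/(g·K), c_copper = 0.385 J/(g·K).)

Setting the total heat transfer to zero:
354×c×(43.3 − 234) + 568×4.18×(43.3 − 23.8) + 96.8×0.385×(43.3 − 23.8) = 0
-67508 c = -47024
c = -47024/-67508 ≈ 0.6966 J/(g·K)

c ≈ 0.697 J/(g·K)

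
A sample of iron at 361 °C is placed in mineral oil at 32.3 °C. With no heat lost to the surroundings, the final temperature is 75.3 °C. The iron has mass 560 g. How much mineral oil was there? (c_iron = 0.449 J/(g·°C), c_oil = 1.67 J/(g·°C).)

m ≈ 1000 g

Energy conservation, ΣQ = 0:
560×0.449×(75.3 − 361) + m×1.67×(75.3 − 32.3) = 0
71.81 m = 71836
m = 71836/71.81 ≈ 1000 g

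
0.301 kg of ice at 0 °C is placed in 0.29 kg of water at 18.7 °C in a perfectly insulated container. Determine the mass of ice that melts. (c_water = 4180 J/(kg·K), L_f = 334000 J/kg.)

m_melted ≈ 0.0679 kg

Cooling the water to 0 °C releases 0.29·4180·18.7 = 22668 J.
To melt every bit of ice: 0.301·334000 = 100534 J.
Since 22668 < 100534 J, not all the ice melts; equilibrium is at 0 °C.
m_melted·334000 = 22668  ⇒  m_melted ≈ 0.06787 kg.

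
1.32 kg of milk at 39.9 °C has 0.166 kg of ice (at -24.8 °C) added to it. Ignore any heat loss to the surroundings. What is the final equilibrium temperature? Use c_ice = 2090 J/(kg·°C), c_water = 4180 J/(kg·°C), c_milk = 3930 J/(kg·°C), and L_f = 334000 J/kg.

Taking heat into each body as positive, Σ m c ΔT = 0:
warm ice to 0 °C: 0.166·2090·(0 − (-24.8)) = 8604.1
  melt ice: 0.166·334000 = 55444
  warm the meltwater: 693.88 T
  milk cools: 1.32·3930·(T − 39.9) = 5187.6(T − 39.9)
5881.5 T = 206985 − 64048 = 142937
T ≈ 24.30 °C. Since T > 0 °C, the all-ice-melts assumption holds.

T_f ≈ 24.3 °C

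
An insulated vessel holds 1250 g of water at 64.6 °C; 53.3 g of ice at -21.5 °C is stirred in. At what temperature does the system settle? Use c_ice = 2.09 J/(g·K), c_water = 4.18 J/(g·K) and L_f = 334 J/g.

T_f ≈ 58.3 °C

Heat gained plus heat lost sum to zero:
warm ice to 0 °C: 53.3·2.09·(0 − (-21.5)) = 2395; melt ice: 53.3·334 = 17802; warm the meltwater: 222.79 T; water cools: 1250·4.18·(T − 64.6) = 5225(T − 64.6)
5447.8 T = 337535 − 20197 = 317338
T ≈ 58.25 °C (positive, so assuming full melt was valid).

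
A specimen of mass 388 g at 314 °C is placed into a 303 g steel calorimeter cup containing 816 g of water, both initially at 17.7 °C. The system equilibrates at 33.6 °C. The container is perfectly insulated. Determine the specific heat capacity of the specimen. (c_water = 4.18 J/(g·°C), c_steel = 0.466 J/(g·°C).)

Setting the total heat transfer to zero:
388×c×(33.6 − 314) + 816×4.18×(33.6 − 17.7) + 303×0.466×(33.6 − 17.7) = 0
-108795 c = -56478
c = -56478/-108795 ≈ 0.5191 J/(g·°C)

c ≈ 0.519 J/(g·°C)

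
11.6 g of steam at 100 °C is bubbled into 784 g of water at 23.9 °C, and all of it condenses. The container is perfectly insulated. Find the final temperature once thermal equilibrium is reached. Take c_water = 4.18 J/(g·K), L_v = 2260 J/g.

T_f ≈ 32.9 °C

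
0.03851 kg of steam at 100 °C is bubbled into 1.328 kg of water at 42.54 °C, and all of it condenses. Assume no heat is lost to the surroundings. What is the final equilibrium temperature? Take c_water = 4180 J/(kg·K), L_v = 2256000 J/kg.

Energy conservation, ΣQ = 0:
condense steam: −0.03851×2256000 = −86879; condensate cools 100→T: 0.03851×4180×(T − 100) = 160.97(T − 100); water warms: 1.328×4180×(T − 42.54) = 5551(T − 42.54)
5712 T = 86879 + 16097 + 236141 = 339117
T ≈ 59.37 °C (< 100 °C, so full condensation is consistent).

T_f ≈ 59.4 °C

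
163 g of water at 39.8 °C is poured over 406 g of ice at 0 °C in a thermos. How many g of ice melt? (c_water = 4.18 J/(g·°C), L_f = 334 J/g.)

m_melted ≈ 81.2 g

Cooling the water to 0 °C releases 163·4.18·39.8 = 27117 J.
To melt every bit of ice: 406·334 = 135604 J.
Since 27117 < 135604 J, not all the ice melts; equilibrium is at 0 °C.
Mass melted = 27117/334 ≈ 81.19 g.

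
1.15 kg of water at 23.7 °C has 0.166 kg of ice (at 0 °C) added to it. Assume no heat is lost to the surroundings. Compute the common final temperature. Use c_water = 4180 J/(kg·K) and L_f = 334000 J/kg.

T_f ≈ 10.6 °C

Sum of m c ΔT and latent-heat terms is zero:
latent heat to melt: 0.166·334000 = 55444; warm the meltwater: 693.88 T; water cools: 1.15·4180·(T − 23.7) = 4807(T − 23.7)
5500.9 T = 113926 − 55444 = 58482
T ≈ 10.63 °C (positive, so assuming full melt was valid).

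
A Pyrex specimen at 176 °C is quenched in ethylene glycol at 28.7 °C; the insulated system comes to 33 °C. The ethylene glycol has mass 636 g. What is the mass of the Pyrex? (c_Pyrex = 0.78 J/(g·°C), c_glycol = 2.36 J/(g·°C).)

m ≈ 57.9 g

Heat lost by the Pyrex = heat gained by the glycol:
m×0.78×(176 − 33) = 636×2.36×(33 − 28.7)
111.54 m = 6454.1  ⇒  m ≈ 57.86 g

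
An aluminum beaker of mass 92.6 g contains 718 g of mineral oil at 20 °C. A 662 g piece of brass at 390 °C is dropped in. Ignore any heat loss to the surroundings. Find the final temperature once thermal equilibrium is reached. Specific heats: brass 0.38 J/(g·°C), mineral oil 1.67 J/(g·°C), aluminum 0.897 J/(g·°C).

T_f ≈ 80.7 °C

Conservation of energy gives ΣQ = 0:
662·0.38·(T − 390) + 718·1.67·(T − 20) + 92.6·0.897·(T − 20) = 0
251.56(T − 390) + 1199.1(T − 20) + 83.06(T − 20) = 0
(251.56 + 1199.1 + 83.06) T = 251.56·390 + 1199.1·20 + 83.06·20
T ≈ 80.69 °C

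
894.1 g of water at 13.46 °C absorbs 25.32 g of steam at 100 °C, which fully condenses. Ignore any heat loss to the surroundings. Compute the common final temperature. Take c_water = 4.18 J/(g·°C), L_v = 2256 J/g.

Sum of m c ΔT and latent-heat terms is zero:
steam→water at 100 °C releases m L_v = 25.32×2256 = 57122; condensate cools 100→T: 25.32×4.18×(T − 100) = 105.84(T − 100); water warms: 894.1×4.18×(T − 13.46) = 3737.3(T − 13.46)
3843.2 T = 57122 + 10584 + 50305 = 118010
T ≈ 30.71 °C (< 100 °C, so full condensation is consistent).

T_f ≈ 30.7 °C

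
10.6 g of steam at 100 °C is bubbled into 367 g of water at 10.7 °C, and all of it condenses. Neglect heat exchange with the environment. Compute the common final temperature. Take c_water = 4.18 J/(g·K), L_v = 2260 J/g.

T_f ≈ 28.4 °C

Sum of m c ΔT and latent-heat terms is zero:
steam→water at 100 °C releases m L_v = 10.6×2260 = 23956
  condensed water 100 °C→T: 44.31(T − 100)
  water warms: 367×4.18×(T − 10.7) = 1534.1(T − 10.7)
1578.4 T = 23956 + 4430.8 + 16414 = 44801
T ≈ 28.38 °C — below 100 °C, confirming all the steam condensed.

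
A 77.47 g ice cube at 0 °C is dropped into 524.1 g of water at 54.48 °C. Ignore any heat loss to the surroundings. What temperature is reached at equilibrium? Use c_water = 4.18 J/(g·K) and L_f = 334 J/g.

Setting the total heat transfer to zero:
fusion: m_ice L_f = 77.47·334 = 25875; meltwater 0→T: 77.47·4.18·T = 323.82 T; water: 2190.7(T − 54.48)
2514.6 T = 119351 − 25875 = 93476
T ≈ 37.17 °C (positive, so assuming full melt was valid).

T_f ≈ 37.2 °C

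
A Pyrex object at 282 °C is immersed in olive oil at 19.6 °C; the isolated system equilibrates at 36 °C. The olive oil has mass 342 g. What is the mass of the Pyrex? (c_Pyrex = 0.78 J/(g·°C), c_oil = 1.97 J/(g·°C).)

Conservation of energy gives ΣQ = 0:
m×0.78×(36 − 282) + 342×1.97×(36 − 19.6) = 0
-191.88 m = -11049
m = -11049/-191.88 ≈ 57.58 g

m ≈ 57.6 g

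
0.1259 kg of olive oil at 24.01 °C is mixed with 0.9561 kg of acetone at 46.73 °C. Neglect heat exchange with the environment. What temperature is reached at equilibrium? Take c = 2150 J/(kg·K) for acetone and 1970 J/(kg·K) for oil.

Net heat exchanged in the isolated system is zero:
0.9561*2150*(T − 46.73) + 0.1259*1970*(T − 24.01) = 0
(2055.6 + 248.02) T = 2055.6*46.73 + 248.02*24.01
T = 102014/2303.6 ≈ 44.28 °C

T_f ≈ 44.3 °C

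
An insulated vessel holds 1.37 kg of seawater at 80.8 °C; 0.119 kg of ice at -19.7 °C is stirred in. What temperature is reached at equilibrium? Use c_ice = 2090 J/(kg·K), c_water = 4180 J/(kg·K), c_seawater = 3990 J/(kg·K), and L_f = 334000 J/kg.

T_f ≈ 66.6 °C

Heat gained plus heat lost sum to zero:
warm ice to 0 °C: 0.119×2090×(0 − (-19.7)) = 4899.6
  latent heat to melt: 0.119×334000 = 39746
  warm the meltwater: 497.42 T
  seawater cools: 1.37×3990×(T − 80.8) = 5466.3(T − 80.8)
5963.7 T = 441677 − 44646 = 397031
T ≈ 66.57 °C — above 0 °C, consistent with complete melting.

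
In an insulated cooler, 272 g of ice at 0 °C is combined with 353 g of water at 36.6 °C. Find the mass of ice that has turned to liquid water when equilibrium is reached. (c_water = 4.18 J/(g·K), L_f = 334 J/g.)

Cooling the water to 0 °C releases 353×4.18×36.6 = 54005 J.
To melt every bit of ice: 272×334 = 90848 J.
54005 J < 90848 J, so only part of the ice melts and the system sits at 0 °C.
Mass melted = 54005/334 ≈ 161.7 g.

m_melted ≈ 162 g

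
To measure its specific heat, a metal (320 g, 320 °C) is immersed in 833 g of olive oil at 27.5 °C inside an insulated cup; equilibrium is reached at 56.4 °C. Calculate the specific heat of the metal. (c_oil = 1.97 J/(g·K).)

m_s c (T_s − T_f) = m_oil c_oil (T_f − T_0):
320×c×(320 − 56.4) = 833×1.97×(56.4 − 27.5)
84352 c = 47425  ⇒  c ≈ 0.5622 J/(g·K)

c ≈ 0.562 J/(g·K)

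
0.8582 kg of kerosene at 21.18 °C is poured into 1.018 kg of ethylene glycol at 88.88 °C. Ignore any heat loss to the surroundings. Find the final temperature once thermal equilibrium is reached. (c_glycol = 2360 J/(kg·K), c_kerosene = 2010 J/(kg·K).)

T_f ≈ 60.6 °C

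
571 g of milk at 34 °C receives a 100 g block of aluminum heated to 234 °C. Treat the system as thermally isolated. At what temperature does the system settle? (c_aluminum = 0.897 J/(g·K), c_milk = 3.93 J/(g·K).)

T_f ≈ 41.7 °C

T_f is the heat-capacity-weighted average of the initial temperatures:
T_f = (89.7×234 + 2244×34) / (89.7 + 2244)
    = 97287 / 2333.7 ≈ 41.69 °C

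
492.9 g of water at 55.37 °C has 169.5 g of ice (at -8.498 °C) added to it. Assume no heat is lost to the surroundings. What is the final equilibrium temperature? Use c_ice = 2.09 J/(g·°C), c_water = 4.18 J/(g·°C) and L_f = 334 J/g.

Conservation of energy gives ΣQ = 0:
ice -8.498→0 °C: 169.5×2.09×8.498 = 3010.5
  fusion: m_ice L_f = 169.5×334 = 56613
  warm the meltwater: 708.51 T
  water cools: 492.9×4.18×(T − 55.37) = 2060.3(T − 55.37)
2768.8 T = 114080 − 59623 = 54457
T ≈ 19.67 °C (positive, so assuming full melt was valid).

T_f ≈ 19.7 °C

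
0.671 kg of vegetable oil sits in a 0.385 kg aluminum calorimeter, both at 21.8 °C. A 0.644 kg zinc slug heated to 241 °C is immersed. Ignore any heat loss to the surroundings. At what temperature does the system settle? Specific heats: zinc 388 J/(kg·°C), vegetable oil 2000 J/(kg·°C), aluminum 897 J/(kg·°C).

T_f ≈ 50.1 °C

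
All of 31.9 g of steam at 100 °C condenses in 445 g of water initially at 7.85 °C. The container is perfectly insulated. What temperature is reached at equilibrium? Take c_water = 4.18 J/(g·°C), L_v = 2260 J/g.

T_f ≈ 50.2 °C

Sum of m c ΔT and latent-heat terms is zero:
latent heat released on condensation: 31.9×2260 = 72094
  condensate cools 100→T: 31.9×4.18×(T − 100) = 133.34(T − 100)
  original water: 1860.1(T − 7.85)
1993.4 T = 72094 + 13334 + 14602 = 100030
T ≈ 50.18 °C — below 100 °C, confirming all the steam condensed.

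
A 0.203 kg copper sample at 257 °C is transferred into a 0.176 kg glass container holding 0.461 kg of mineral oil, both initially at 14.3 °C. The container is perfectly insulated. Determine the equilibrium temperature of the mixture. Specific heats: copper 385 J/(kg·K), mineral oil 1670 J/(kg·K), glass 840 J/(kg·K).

T_f ≈ 33.3 °C

Heat gained plus heat lost sum to zero:
0.203×385×(T − 257) + 0.461×1670×(T − 14.3) + 0.176×840×(T − 14.3) = 0
78.16(T − 257) + 769.87(T − 14.3) + 147.84(T − 14.3) = 0
995.87 T = 33209
T = 33209 / 995.87 = 33.3 °C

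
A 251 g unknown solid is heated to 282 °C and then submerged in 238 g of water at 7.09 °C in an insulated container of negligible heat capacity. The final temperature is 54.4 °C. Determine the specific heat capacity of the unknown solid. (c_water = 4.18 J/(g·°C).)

c ≈ 0.824 J/(g·°C)

Conservation of energy gives ΣQ = 0:
251·c·(54.4 − 282) + 238·4.18·(54.4 − 7.09) = 0
-57128 c = -47066
c = -47066/-57128 ≈ 0.8239 J/(g·°C)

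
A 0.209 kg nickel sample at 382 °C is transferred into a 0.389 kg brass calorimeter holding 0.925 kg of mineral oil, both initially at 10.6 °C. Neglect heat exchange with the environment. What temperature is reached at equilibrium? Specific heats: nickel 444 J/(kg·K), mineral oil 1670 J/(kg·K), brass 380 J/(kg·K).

Energy conservation, ΣQ = 0:
0.209*444*(T − 382) + 0.925*1670*(T − 10.6) + 0.389*380*(T − 10.6) = 0
1785.4 T = 53389
T ≈ 29.90 °C

T_f ≈ 29.9 °C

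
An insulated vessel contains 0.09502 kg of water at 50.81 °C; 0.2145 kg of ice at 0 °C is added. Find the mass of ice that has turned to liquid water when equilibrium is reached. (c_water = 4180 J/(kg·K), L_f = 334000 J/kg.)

Cooling the water to 0 °C releases 0.09502×4180×50.81 = 20181 J.
Fully melting the ice requires m_ice L_f = 0.2145×334000 = 71643 J.
That's not enough to melt it all — equilibrium is at 0 °C with ice remaining.
m_melted×334000 = 20181  ⇒  m_melted ≈ 0.06042 kg.

m_melted ≈ 0.0604 kg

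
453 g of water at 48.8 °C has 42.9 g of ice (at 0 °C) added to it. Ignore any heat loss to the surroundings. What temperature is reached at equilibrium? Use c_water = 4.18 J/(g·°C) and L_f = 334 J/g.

Energy balance with sensible and latent terms:
latent heat to melt: 42.9·334 = 14329
  meltwater 0→T: 42.9·4.18·T = 179.32 T
  water: 1893.5(T − 48.8)
2072.9 T = 92405 − 14329 = 78076
T ≈ 37.67 °C (positive, so assuming full melt was valid).

T_f ≈ 37.7 °C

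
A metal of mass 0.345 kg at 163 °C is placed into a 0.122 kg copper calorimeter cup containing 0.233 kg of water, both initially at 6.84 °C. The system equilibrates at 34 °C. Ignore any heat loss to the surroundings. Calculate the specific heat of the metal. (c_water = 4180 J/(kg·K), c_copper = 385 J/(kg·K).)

c ≈ 623 J/(kg·K)

Setting the total heat transfer to zero:
0.345×c×(34 − 163) + 0.233×4180×(34 − 6.84) + 0.122×385×(34 − 6.84) = 0
-44.5 c = -27728
c = -27728/-44.5 ≈ 623 J/(kg·K)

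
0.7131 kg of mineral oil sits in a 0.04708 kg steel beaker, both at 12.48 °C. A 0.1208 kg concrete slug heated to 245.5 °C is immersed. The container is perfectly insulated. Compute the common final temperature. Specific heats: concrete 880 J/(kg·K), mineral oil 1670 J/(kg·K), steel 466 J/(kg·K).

Energy conservation, ΣQ = 0:
0.1208×880×(T − 245.5) + 0.7131×1670×(T − 12.48) + 0.04708×466×(T − 12.48) = 0
(106.3 + 1190.9 + 21.94) T = 106.3×245.5 + 1190.9×12.48 + 21.94×12.48
T = 41234/1319.1 ≈ 31.26 °C

T_f ≈ 31.3 °C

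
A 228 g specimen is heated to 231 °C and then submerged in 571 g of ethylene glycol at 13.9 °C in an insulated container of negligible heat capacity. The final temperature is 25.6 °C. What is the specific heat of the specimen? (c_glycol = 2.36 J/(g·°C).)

Setting the total heat transfer to zero:
228·c·(25.6 − 231) + 571·2.36·(25.6 − 13.9) = 0
-46831 c = -15766
c = -15766/-46831 ≈ 0.3367 J/(g·°C)

c ≈ 0.337 J/(g·°C)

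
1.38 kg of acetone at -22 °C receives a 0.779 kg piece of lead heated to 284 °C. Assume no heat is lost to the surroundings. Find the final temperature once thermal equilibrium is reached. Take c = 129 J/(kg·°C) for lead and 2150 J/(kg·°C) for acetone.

T_f ≈ -12.0 °C

Heat gained plus heat lost sum to zero:
0.779×129×(T − 284) + 1.38×2150×(T − (-22)) = 0
100.49(T − 284) + 2967(T − (-22)) = 0
(100.49 + 2967) T = 100.49×284 + 2967×(-22)
T = -36735 / 3067.5 = -12 °C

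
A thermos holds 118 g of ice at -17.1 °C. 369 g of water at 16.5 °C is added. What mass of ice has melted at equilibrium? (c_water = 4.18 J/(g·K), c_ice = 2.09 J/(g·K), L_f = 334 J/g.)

Water can give up m c ΔT = 369×4.18×16.5 = 25450 J before reaching 0 °C.
Warming the ice to 0 °C takes 118×2.09×17.1 = 4217.2 J, leaving 21233 J for melting.
To melt every bit of ice: 118×334 = 39412 J.
That's not enough to melt it all — equilibrium is at 0 °C with ice remaining.
Mass melted = 21233/334 ≈ 63.57 g.

m_melted ≈ 63.6 g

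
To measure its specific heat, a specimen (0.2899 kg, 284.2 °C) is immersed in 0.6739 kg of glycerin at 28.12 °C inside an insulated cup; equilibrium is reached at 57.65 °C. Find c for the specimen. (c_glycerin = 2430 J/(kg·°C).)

Taking heat into each body as positive, Σ m c ΔT = 0:
0.2899×c×(57.65 − 284.2) + 0.6739×2430×(57.65 − 28.12) = 0
-65.68 c = -48358
c = -48358/-65.68 ≈ 736.3 J/(kg·°C)

c ≈ 736 J/(kg·°C)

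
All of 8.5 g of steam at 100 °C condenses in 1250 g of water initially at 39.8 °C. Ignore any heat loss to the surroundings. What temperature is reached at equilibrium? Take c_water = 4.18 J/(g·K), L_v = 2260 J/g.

T_f ≈ 43.9 °C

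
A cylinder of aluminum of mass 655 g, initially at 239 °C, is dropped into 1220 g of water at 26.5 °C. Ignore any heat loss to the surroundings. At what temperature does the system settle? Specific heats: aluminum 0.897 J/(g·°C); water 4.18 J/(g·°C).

T_f ≈ 48.5 °C

Set heat shed by the hot body equal to heat absorbed by the cold body:
655·0.897·(239 − T) = 1220·4.18·(T − 26.5)
587.53(239 − T) = 5099.6(T − 26.5)
5687.1 T = 275560  ⇒  T ≈ 48.45 °C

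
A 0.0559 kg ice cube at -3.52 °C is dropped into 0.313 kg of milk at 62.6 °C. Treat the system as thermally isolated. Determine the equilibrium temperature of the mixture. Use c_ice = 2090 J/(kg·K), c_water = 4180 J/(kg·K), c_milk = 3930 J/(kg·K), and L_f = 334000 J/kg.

T_f ≈ 39.6 °C

Sum of m c ΔT and latent-heat terms is zero:
warm ice to 0 °C: 0.0559×2090×(0 − (-3.52)) = 411.25
  fusion: m_ice L_f = 0.0559×334000 = 18671
  meltwater 0→T: 0.0559×4180×T = 233.66 T
  milk: 1230.1(T − 62.6)
1463.8 T = 77004 − 19082 = 57922
T ≈ 39.57 °C. Since T > 0 °C, the all-ice-melts assumption holds.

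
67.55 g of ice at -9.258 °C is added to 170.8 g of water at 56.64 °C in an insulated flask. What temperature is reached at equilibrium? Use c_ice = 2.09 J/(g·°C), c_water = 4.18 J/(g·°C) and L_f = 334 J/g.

Sum of m c ΔT and latent-heat terms is zero:
ice -9.258→0 °C: 67.55·2.09·9.258 = 1307
  melt ice: 67.55·334 = 22562
  warm the meltwater: 282.36 T
  water cools: 170.8·4.18·(T − 56.64) = 713.94(T − 56.64)
996.3 T = 40438 − 23869 = 16569
T ≈ 16.63 °C. Since T > 0 °C, the all-ice-melts assumption holds.

T_f ≈ 16.6 °C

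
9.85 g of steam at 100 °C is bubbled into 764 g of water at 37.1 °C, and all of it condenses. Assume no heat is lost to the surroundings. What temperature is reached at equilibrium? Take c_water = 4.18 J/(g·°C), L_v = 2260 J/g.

T_f ≈ 44.8 °C

Let T be the final temperature. ΣQ_i = 0:
latent heat released on condensation: 9.85·2260 = 22261; condensate cools 100→T: 9.85·4.18·(T − 100) = 41.17(T − 100); water warms: 764·4.18·(T − 37.1) = 3193.5(T − 37.1)
3234.7 T = 22261 + 4117.3 + 118480 = 144858
T ≈ 44.78 °C, under the boiling point, so the assumption holds.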